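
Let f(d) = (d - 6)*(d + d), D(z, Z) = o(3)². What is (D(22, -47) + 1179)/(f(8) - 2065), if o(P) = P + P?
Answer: -1215/2033 ≈ -0.59764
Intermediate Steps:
o(P) = 2*P
D(z, Z) = 36 (D(z, Z) = (2*3)² = 6² = 36)
f(d) = 2*d*(-6 + d) (f(d) = (-6 + d)*(2*d) = 2*d*(-6 + d))
(D(22, -47) + 1179)/(f(8) - 2065) = (36 + 1179)/(2*8*(-6 + 8) - 2065) = 1215/(2*8*2 - 2065) = 1215/(32 - 2065) = 1215/(-2033) = 1215*(-1/2033) = -1215/2033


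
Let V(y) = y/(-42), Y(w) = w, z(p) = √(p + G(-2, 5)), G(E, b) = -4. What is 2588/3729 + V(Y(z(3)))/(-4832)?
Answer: 2588/3729 + I/202944 ≈ 0.69402 + 4.9275e-6*I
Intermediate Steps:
z(p) = √(-4 + p) (z(p) = √(p - 4) = √(-4 + p))
V(y) = -y/42 (V(y) = y*(-1/42) = -y/42)
2588/3729 + V(Y(z(3)))/(-4832) = 2588/3729 - √(-4 + 3)/42/(-4832) = 2588*(1/3729) - I/42*(-1/4832) = 2588/3729 - I/42*(-1/4832) = 2588/3729 + I/202944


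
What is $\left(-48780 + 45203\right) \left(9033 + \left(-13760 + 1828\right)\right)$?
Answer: $10369723$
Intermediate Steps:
$\left(-48780 + 45203\right) \left(9033 + \left(-13760 + 1828\right)\right) = - 3577 \left(9033 - 11932\right) = \left(-3577\right) \left(-2899\right) = 10369723$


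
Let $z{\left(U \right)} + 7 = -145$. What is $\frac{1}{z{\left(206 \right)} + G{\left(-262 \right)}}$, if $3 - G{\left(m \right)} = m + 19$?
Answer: $\frac{1}{94} \approx 0.010638$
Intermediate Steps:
$G{\left(m \right)} = -16 - m$ ($G{\left(m \right)} = 3 - \left(m + 19\right) = 3 - \left(19 + m\right) = -16 - m$)
$z{\left(U \right)} = -152$ ($z{\left(U \right)} = -7 - 145 = -152$)
$\frac{1}{z{\left(206 \right)} + G{\left(-262 \right)}} = \frac{1}{-152 - -246} = \frac{1}{-152 + \left(-16 + 262\right)} = \frac{1}{-152 + 246} = \frac{1}{94}$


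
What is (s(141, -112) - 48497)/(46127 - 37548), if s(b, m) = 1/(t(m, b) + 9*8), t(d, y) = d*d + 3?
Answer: -611983642/108258401 ≈ -5.6530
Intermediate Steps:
t(d, y) = 3 + d² (t(d, y) = d² + 3 = 3 + d²)
s(b, m) = 1/(75 + m²) (s(b, m) = 1/((3 + m²) + 9*8) = 1/((3 + m²) + 72) = 1/(75 + m²))
(s(141, -112) - 48497)/(46127 - 37548) = (1/(75 + (-112)²) - 48497)/(46127 - 37548) = (1/(75 + 12544) - 48497)/8579 = (1/12619 - 48497)*(1/8579) = -611983642/12619*1/8579 = -611983642/108258401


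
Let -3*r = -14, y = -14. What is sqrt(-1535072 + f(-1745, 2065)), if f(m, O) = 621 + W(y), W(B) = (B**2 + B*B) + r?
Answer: I*sqrt(13806489)/3 ≈ 1238.6*I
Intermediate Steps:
r = 14/3 (r = -1/3*(-14) = 14/3 ≈ 4.6667)
W(B) = 14/3 + 2*B**2 (W(B) = (B**2 + B*B) + 14/3 = (B**2 + B**2) + 14/3 = 2*B**2 + 14/3 = 14/3 + 2*B**2)
f(m, O) = 3053/3 (f(m, O) = 621 + (14/3 + 2*(-14)**2) = 621 + (14/3 + 2*196) = 621 + (14/3 + 392) = 621 + 1190/3 = 3053/3)
sqrt(-1535072 + f(-1745, 2065)) = sqrt(-1535072 + 3053/3) = sqrt(-4602163/3) = I*sqrt(13806489)/3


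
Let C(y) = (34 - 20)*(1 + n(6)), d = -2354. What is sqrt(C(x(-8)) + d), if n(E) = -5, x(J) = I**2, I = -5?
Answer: I*sqrt(2410) ≈ 49.092*I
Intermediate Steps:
x(J) = 25 (x(J) = (-5)**2 = 25)
C(y) = -56 (C(y) = (34 - 20)*(1 - 5) = 14*(-4) = -56)
sqrt(C(x(-8)) + d) = sqrt(-56 - 2354) = sqrt(-2410) = I*sqrt(2410)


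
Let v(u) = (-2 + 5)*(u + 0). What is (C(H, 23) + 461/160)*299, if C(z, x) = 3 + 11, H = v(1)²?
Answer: 807599/160 ≈ 5047.5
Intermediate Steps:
v(u) = 3*u
H = 9 (H = (3*1)² = 3² = 9)
C(z, x) = 14
(C(H, 23) + 461/160)*299 = (14 + 461/160)*299 = (2701/160)*299 = 807599/160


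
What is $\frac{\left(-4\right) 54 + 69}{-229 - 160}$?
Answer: $\frac{147}{389} \approx 0.37789$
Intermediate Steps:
$\frac{\left(-4\right) 54 + 69}{-229 - 160} = \frac{-216 + 69}{-229 - 160} = - \frac{147}{-389} = \left(-147\right) \left(- \frac{1}{389}\right) = \frac{147}{389}$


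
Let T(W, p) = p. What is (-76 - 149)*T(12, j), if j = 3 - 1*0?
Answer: -675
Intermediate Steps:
j = 3 (j = 3 + 0 = 3)
(-76 - 149)*T(12, j) = (-76 - 149)*3 = -225*3 = -675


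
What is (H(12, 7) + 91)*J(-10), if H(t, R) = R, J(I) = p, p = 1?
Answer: 98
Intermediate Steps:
J(I) = 1
(H(12, 7) + 91)*J(-10) = (7 + 91)*1 = 98*1 = 98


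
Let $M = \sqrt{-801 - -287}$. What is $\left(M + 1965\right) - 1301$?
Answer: $664 + i \sqrt{514} \approx 664.0 + 22.672 i$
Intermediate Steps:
$M = i \sqrt{514}$ ($M = \sqrt{-801 + \left(-13 + 300\right)} = \sqrt{-801 + 287} = \sqrt{-514} = i \sqrt{514} \approx 22.672 i$)
$\left(M + 1965\right) - 1301 = \left(i \sqrt{514} + 1965\right) - 1301 = \left(1965 + i \sqrt{514}\right) - 1301 = 664 + i \sqrt{514}$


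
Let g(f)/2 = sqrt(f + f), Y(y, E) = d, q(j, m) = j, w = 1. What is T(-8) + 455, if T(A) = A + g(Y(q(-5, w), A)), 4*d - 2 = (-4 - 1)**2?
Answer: 447 + 3*sqrt(6) ≈ 454.35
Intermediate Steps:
d = 27/4 (d = 1/2 + (-4 - 1)**2/4 = 1/2 + (1/4)*(-5)**2 = 1/2 + (1/4)*25 = 1/2 + 25/4 = 27/4 ≈ 6.7500)
Y(y, E) = 27/4
g(f) = 2*sqrt(2)*sqrt(f) (g(f) = 2*sqrt(f + f) = 2*sqrt(2*f) = 2*(sqrt(2)*sqrt(f)) = 2*sqrt(2)*sqrt(f))
T(A) = A + 3*sqrt(6) (T(A) = A + 2*sqrt(2)*sqrt(27/4) = A + 2*sqrt(2)*(3*sqrt(3)/2) = A + 3*sqrt(6))
T(-8) + 455 = (-8 + 3*sqrt(6)) + 455 = 447 + 3*sqrt(6)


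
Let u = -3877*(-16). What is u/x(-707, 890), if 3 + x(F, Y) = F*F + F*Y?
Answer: -7754/16173 ≈ -0.47944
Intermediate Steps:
x(F, Y) = -3 + F**2 + F*Y (x(F, Y) = -3 + (F*F + F*Y) = -3 + (F**2 + F*Y) = -3 + F**2 + F*Y)
u = 62032
u/x(-707, 890) = 62032/(-3 + (-707)**2 - 707*890) = 62032/(-3 + 499849 - 629230) = 62032/(-129384) = 62032*(-1/129384) = -7754/16173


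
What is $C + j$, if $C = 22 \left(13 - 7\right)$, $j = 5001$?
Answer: $5133$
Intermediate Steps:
$C = 132$ ($C = 22 \cdot 6 = 132$)
$C + j = 132 + 5001 = 5133$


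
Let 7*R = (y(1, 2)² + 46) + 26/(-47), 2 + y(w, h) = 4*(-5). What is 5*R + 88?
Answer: 153372/329 ≈ 466.18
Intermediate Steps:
y(w, h) = -22 (y(w, h) = -2 + 4*(-5) = -2 - 20 = -22)
R = 24884/329 (R = (((-22)² + 46) + 26/(-47))/7 = ((484 + 46) + 26*(-1/47))/7 = (530 - 26/47)/7 = (⅐)*(24884/47) = 24884/329 ≈ 75.635)
5*R + 88 = 5*(24884/329) + 88 = 124420/329 + 88 = 153372/329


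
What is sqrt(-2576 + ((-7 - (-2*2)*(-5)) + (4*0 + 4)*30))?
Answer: I*sqrt(2483) ≈ 49.83*I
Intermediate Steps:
sqrt(-2576 + ((-7 - (-2*2)*(-5)) + (4*0 + 4)*30)) = sqrt(-2576 + ((-7 - (-4)*(-5)) + (0 + 4)*30)) = sqrt(-2576 + ((-7 - 1*20) + 4*30)) = sqrt(-2576 + ((-7 - 20) + 120)) = sqrt(-2576 + (-27 + 120)) = sqrt(-2576 + 93) = sqrt(-2483) = I*sqrt(2483)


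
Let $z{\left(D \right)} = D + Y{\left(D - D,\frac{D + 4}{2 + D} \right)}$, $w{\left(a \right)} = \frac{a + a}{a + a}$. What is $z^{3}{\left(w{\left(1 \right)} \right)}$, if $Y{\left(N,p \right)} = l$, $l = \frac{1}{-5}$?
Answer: $\frac{64}{125} \approx 0.512$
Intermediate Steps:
$w{\left(a \right)} = 1$ ($w{\left(a \right)} = \frac{2 a}{2 a} = 2 a \frac{1}{2 a} = 1$)
$l = - \frac{1}{5} \approx -0.2$
$Y{\left(N,p \right)} = - \frac{1}{5}$
$z{\left(D \right)} = - \frac{1}{5} + D$ ($z{\left(D \right)} = D - \frac{1}{5} = - \frac{1}{5} + D$)
$z^{3}{\left(w{\left(1 \right)} \right)} = \left(- \frac{1}{5} + 1\right)^{3} = \left(\frac{4}{5}\right)^{3} = \frac{64}{125}$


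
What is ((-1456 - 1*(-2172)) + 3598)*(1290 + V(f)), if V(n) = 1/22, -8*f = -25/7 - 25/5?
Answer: 61217817/11 ≈ 5.5653e+6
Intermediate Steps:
f = 15/14 (f = -(-25/7 - 25/5)/8 = -(-25*⅐ - 25*⅕)/8 = -(-25/7 - 5)/8 = -⅛*(-60/7) = 15/14 ≈ 1.0714)
V(n) = 1/22
((-1456 - 1*(-2172)) + 3598)*(1290 + V(f)) = ((-1456 - 1*(-2172)) + 3598)*(1290 + 1/22) = ((-1456 + 2172) + 3598)*(28381/22) = (716 + 3598)*(28381/22) = 4314*(28381/22) = 61217817/11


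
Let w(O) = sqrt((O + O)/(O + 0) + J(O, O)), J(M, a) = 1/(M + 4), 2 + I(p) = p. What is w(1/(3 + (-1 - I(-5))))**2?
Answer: 83/37 ≈ 2.2432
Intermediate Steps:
I(p) = -2 + p
J(M, a) = 1/(4 + M)
w(O) = sqrt(2 + 1/(4 + O)) (w(O) = sqrt((O + O)/(O + 0) + 1/(4 + O)) = sqrt((2*O)/O + 1/(4 + O)) = sqrt(2 + 1/(4 + O)))
w(1/(3 + (-1 - I(-5))))**2 = (sqrt((9 + 2/(3 + (-1 - (-2 - 5))))/(4 + 1/(3 + (-1 - (-2 - 5))))))**2 = (sqrt((9 + 2/(3 + (-1 - 1*(-7))))/(4 + 1/(3 + (-1 - 1*(-7))))))**2 = (sqrt((9 + 2/(3 + (-1 + 7)))/(4 + 1/(3 + (-1 + 7)))))**2 = (sqrt((9 + 2/(3 + 6))/(4 + 1/(3 + 6))))**2 = (sqrt((9 + 2/9)/(4 + 1/9)))**2 = (sqrt((9 + 2*(1/9))/(4 + 1/9)))**2 = (sqrt((9 + 2/9)/(37/9)))**2 = (sqrt((9/37)*(83/9)))**2 = (sqrt(83/37))**2 = (sqrt(3071)/37)**2 = 83/37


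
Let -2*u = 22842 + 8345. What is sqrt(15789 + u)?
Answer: sqrt(782)/2 ≈ 13.982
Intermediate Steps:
u = -31187/2 (u = -(22842 + 8345)/2 = -1/2*31187 = -31187/2 ≈ -15594.)
sqrt(15789 + u) = sqrt(15789 - 31187/2) = sqrt(391/2) = sqrt(782)/2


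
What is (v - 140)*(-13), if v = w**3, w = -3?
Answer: 2171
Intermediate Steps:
v = -27 (v = (-3)**3 = -27)
(v - 140)*(-13) = (-27 - 140)*(-13) = -167*(-13) = 2171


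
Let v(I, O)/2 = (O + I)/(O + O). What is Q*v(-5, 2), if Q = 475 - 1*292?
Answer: -549/2 ≈ -274.50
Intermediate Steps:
Q = 183 (Q = 475 - 292 = 183)
v(I, O) = (I + O)/O (v(I, O) = 2*((O + I)/(O + O)) = 2*((I + O)/((2*O))) = 2*((I + O)*(1/(2*O))) = 2*((I + O)/(2*O)) = (I + O)/O)
Q*v(-5, 2) = 183*((-5 + 2)/2) = 183*((½)*(-3)) = 183*(-3/2) = -549/2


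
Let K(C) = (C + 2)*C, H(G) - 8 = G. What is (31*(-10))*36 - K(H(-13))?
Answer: -11175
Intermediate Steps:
H(G) = 8 + G
K(C) = C*(2 + C) (K(C) = (2 + C)*C = C*(2 + C))
(31*(-10))*36 - K(H(-13)) = (31*(-10))*36 - (8 - 13)*(2 + (8 - 13)) = -310*36 - (-5)*(2 - 5) = -11160 - (-5)*(-3) = -11160 - 1*15 = -11160 - 15 = -11175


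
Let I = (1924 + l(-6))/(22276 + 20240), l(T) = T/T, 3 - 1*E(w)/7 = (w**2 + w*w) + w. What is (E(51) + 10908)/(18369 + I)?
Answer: -1098698472/780978329 ≈ -1.4068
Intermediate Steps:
E(w) = 21 - 14*w**2 - 7*w (E(w) = 21 - 7*((w**2 + w*w) + w) = 21 - 7*((w**2 + w**2) + w) = 21 - 7*(2*w**2 + w) = 21 - 7*(w + 2*w**2) = 21 + (-14*w**2 - 7*w) = 21 - 14*w**2 - 7*w)
l(T) = 1
I = 1925/42516 (I = (1924 + 1)/(22276 + 20240) = 1925/42516 ≈ 0.045277)
(E(51) + 10908)/(18369 + I) = ((21 - 14*51**2 - 7*51) + 10908)/(18369 + 1925/42516) = ((21 - 14*2601 - 357) + 10908)/(780978329/42516) = ((21 - 36414 - 357) + 10908)*(42516/780978329) = (-36750 + 10908)*(42516/780978329) = -25842*42516/780978329 = -1098698472/780978329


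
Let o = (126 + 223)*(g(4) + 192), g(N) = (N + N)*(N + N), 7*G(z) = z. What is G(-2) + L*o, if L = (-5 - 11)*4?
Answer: -40026114/7 ≈ -5.7180e+6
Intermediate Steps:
L = -64 (L = -16*4 = -64)
G(z) = z/7
g(N) = 4*N² (g(N) = (2*N)*(2*N) = 4*N²)
o = 89344 (o = (126 + 223)*(4*4² + 192) = 349*(4*16 + 192) = 349*(64 + 192) = 349*256 = 89344)
G(-2) + L*o = (⅐)*(-2) - 64*89344 = -2/7 - 5718016 = -40026114/7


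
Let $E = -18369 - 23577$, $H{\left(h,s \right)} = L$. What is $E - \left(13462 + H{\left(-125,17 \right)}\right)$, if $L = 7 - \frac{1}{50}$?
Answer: $- \frac{2770749}{50} \approx -55415.0$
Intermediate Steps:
$L = \frac{349}{50}$ ($L = 7 - \frac{1}{50} = \frac{349}{50} \approx 6.98$)
$H{\left(h,s \right)} = \frac{349}{50}$
$E = -41946$
$E - \left(13462 + H{\left(-125,17 \right)}\right) = -41946 - \left(13462 + \frac{349}{50}\right) = -41946 - \frac{673449}{50} = - \frac{2770749}{50}$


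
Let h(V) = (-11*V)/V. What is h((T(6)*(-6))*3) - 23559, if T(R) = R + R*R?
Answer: -23570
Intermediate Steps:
T(R) = R + R²
h(V) = -11
h((T(6)*(-6))*3) - 23559 = -11 - 23559 = -23570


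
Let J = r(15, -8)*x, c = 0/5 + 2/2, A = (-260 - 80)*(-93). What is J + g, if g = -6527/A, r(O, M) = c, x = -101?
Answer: -3200147/31620 ≈ -101.21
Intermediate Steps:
A = 31620 (A = -340*(-93) = 31620)
c = 1 (c = 0*(1/5) + 2*(1/2) = 0 + 1 = 1)
r(O, M) = 1
g = -6527/31620 ≈ -0.20642
J = -101 (J = 1*(-101) = -101)
J + g = -101 - 6527/31620 = -3200147/31620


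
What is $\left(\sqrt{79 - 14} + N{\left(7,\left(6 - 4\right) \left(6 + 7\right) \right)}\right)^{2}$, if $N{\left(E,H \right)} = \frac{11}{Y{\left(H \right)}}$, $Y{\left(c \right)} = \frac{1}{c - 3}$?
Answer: $\left(253 + \sqrt{65}\right)^{2} \approx 68154.0$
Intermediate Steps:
$Y{\left(c \right)} = \frac{1}{-3 + c}$
$N{\left(E,H \right)} = -33 + 11 H$ ($N{\left(E,H \right)} = \frac{11}{\frac{1}{-3 + H}} = 11 \left(-3 + H\right) = -33 + 11 H$)
$\left(\sqrt{79 - 14} + N{\left(7,\left(6 - 4\right) \left(6 + 7\right) \right)}\right)^{2} = \left(\sqrt{79 - 14} - \left(33 - 11 \left(6 - 4\right) \left(6 + 7\right)\right)\right)^{2} = \left(\sqrt{65} - \left(33 - 11 \cdot 2 \cdot 13\right)\right)^{2} = \left(\sqrt{65} + \left(-33 + 11 \cdot 26\right)\right)^{2} = \left(\sqrt{65} + \left(-33 + 286\right)\right)^{2} = \left(\sqrt{65} + 253\right)^{2} = \left(253 + \sqrt{65}\right)^{2}$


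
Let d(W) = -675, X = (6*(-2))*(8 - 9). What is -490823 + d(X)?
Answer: -491498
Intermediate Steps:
X = 12 (X = -12*(-1) = 12)
-490823 + d(X) = -490823 - 675 = -491498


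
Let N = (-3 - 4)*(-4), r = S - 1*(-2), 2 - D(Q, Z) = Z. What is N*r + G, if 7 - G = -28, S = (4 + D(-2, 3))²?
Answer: 343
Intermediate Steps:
D(Q, Z) = 2 - Z
S = 9 (S = (4 + (2 - 1*3))² = (4 + (2 - 3))² = (4 - 1)² = 3² = 9)
r = 11 (r = 9 - 1*(-2) = 9 + 2 = 11)
N = 28 (N = -7*(-4) = 28)
G = 35 (G = 7 - 1*(-28) = 7 + 28 = 35)
N*r + G = 28*11 + 35 = 308 + 35 = 343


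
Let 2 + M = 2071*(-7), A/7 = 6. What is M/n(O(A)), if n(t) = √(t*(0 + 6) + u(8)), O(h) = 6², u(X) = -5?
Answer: -14499*√211/211 ≈ -998.15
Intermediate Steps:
A = 42 (A = 7*6 = 42)
M = -14499 (M = -2 + 2071*(-7) = -2 - 14497 = -14499)
O(h) = 36
n(t) = √(-5 + 6*t) (n(t) = √(t*(0 + 6) - 5) = √(t*6 - 5) = √(6*t - 5) = √(-5 + 6*t))
M/n(O(A)) = -14499/√(-5 + 6*36) = -14499/√(-5 + 216) = -14499*√211/211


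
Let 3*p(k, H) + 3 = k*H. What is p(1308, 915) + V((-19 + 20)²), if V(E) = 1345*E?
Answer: 400284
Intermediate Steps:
p(k, H) = -1 + H*k/3 (p(k, H) = -1 + (k*H)/3 = -1 + (H*k)/3 = -1 + H*k/3)
p(1308, 915) + V((-19 + 20)²) = (-1 + (⅓)*915*1308) + 1345*(-19 + 20)² = (-1 + 398940) + 1345*1² = 398939 + 1345*1 = 398939 + 1345 = 400284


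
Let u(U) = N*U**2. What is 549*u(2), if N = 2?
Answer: 4392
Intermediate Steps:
u(U) = 2*U**2
549*u(2) = 549*(2*2**2) = 549*(2*4) = 549*8 = 4392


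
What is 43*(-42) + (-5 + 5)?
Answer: -1806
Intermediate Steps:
43*(-42) + (-5 + 5) = -1806 + 0 = -1806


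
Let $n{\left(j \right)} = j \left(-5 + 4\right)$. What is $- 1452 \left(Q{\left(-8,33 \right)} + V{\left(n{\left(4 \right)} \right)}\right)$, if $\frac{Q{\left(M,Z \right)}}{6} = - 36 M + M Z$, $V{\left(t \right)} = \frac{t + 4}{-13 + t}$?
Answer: $-209088$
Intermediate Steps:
$n{\left(j \right)} = - j$ ($n{\left(j \right)} = j \left(-1\right) = - j$)
$V{\left(t \right)} = \frac{4 + t}{-13 + t}$
$Q{\left(M,Z \right)} = - 216 M + 6 M Z$ ($Q{\left(M,Z \right)} = 6 \left(- 36 M + M Z\right) = - 216 M + 6 M Z$)
$- 1452 \left(Q{\left(-8,33 \right)} + V{\left(n{\left(4 \right)} \right)}\right) = - 1452 \left(6 \left(-8\right) \left(-36 + 33\right) + \frac{4 - 4}{-13 - 4}\right) = - 1452 \left(6 \left(-8\right) \left(-3\right) + \frac{4 - 4}{-13 - 4}\right) = - 1452 \left(144 + \frac{1}{-17} \cdot 0\right) = - 1452 \left(144 - 0\right) = - 1452 \left(144 + 0\right) = \left(-1452\right) 144 = -209088$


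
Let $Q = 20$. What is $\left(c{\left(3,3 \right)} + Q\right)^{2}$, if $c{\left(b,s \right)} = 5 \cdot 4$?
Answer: $1600$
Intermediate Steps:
$c{\left(b,s \right)} = 20$
$\left(c{\left(3,3 \right)} + Q\right)^{2} = \left(20 + 20\right)^{2} = 40^{2} = 1600$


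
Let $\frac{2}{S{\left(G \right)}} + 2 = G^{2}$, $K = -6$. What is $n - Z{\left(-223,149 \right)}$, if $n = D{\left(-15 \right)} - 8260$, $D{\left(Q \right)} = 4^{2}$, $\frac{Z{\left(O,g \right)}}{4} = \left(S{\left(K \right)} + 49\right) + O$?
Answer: $- \frac{128320}{17} \approx -7548.2$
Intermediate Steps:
$S{\left(G \right)} = \frac{2}{-2 + G^{2}}$
$Z{\left(O,g \right)} = \frac{3336}{17} + 4 O$ ($Z{\left(O,g \right)} = 4 \left(\left(\frac{2}{-2 + \left(-6\right)^{2}} + 49\right) + O\right) = 4 \left(\left(\frac{2}{-2 + 36} + 49\right) + O\right) = 4 \left(\left(\frac{2}{34} + 49\right) + O\right) = 4 \left(\left(2 \cdot \frac{1}{34} + 49\right) + O\right) = 4 \left(\left(\frac{1}{17} + 49\right) + O\right) = 4 \left(\frac{834}{17} + O\right) = \frac{3336}{17} + 4 O$)
$D{\left(Q \right)} = 16$
$n = -8244$ ($n = 16 - 8260 = -8244$)
$n - Z{\left(-223,149 \right)} = -8244 - \left(\frac{3336}{17} + 4 \left(-223\right)\right) = -8244 - \left(\frac{3336}{17} - 892\right) = -8244 - - \frac{11828}{17} = -8244 + \frac{11828}{17} = - \frac{128320}{17}$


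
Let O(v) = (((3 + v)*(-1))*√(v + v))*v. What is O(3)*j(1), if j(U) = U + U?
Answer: -36*√6 ≈ -88.182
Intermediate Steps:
j(U) = 2*U
O(v) = √2*v^(3/2)*(-3 - v) (O(v) = ((-3 - v)*√(2*v))*v = ((-3 - v)*(√2*√v))*v = (√2*√v*(-3 - v))*v = √2*v^(3/2)*(-3 - v))
O(3)*j(1) = (√2*3^(3/2)*(-3 - 1*3))*(2*1) = (√2*(3*√3)*(-3 - 3))*2 = (√2*(3*√3)*(-6))*2 = -18*√6*2 = -36*√6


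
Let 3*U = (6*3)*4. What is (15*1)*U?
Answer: 360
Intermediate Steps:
U = 24 (U = ((6*3)*4)/3 = (18*4)/3 = (1/3)*72 = 24)
(15*1)*U = (15*1)*24 = 15*24 = 360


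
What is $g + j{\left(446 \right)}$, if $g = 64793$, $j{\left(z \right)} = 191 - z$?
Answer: $64538$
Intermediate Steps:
$g + j{\left(446 \right)} = 64793 + \left(191 - 446\right) = 64793 - 255 = 64538$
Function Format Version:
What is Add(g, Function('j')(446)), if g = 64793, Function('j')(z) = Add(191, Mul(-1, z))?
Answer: 64538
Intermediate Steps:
Add(g, Function('j')(446)) = Add(64793, Add(191, Mul(-1, 446))) = Add(64793, Add(191, -446)) = Add(64793, -255) = 64538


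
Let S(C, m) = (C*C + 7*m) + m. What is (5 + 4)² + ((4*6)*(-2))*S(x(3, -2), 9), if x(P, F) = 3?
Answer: -3807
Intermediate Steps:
S(C, m) = C² + 8*m (S(C, m) = (C² + 7*m) + m = C² + 8*m)
(5 + 4)² + ((4*6)*(-2))*S(x(3, -2), 9) = (5 + 4)² + ((4*6)*(-2))*(3² + 8*9) = 9² + (24*(-2))*(9 + 72) = 81 - 48*81 = 81 - 3888 = -3807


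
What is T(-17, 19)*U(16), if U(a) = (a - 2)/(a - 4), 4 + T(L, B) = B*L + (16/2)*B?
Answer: -1225/6 ≈ -204.17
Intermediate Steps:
T(L, B) = -4 + 8*B + B*L (T(L, B) = -4 + (B*L + (16/2)*B) = -4 + (B*L + (16*(½))*B) = -4 + (B*L + 8*B) = -4 + (8*B + B*L) = -4 + 8*B + B*L)
U(a) = (-2 + a)/(-4 + a)
T(-17, 19)*U(16) = (-4 + 8*19 + 19*(-17))*((-2 + 16)/(-4 + 16)) = (-4 + 152 - 323)*(14/12) = -175*14/12 = -175*7/6 = -1225/6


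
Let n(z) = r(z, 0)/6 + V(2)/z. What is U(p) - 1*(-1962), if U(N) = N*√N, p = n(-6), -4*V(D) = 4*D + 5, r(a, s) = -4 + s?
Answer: 1962 - I*√2/32 ≈ 1962.0 - 0.044194*I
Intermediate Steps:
V(D) = -5/4 - D (V(D) = -(4*D + 5)/4 = -(5 + 4*D)/4 = -5/4 - D)
n(z) = -⅔ - 13/(4*z) (n(z) = (-4 + 0)/6 + (-5/4 - 1*2)/z = -4*⅙ + (-5/4 - 2)/z = -⅔ - 13/(4*z))
p = -⅛ (p = (1/12)*(-39 - 8*(-6))/(-6) = (1/12)*(-⅙)*(-39 + 48) = (1/12)*(-⅙)*9 = -⅛ ≈ -0.12500)
U(N) = N^(3/2)
U(p) - 1*(-1962) = (-⅛)^(3/2) - 1*(-1962) = -I*√2/32 + 1962 = 1962 - I*√2/32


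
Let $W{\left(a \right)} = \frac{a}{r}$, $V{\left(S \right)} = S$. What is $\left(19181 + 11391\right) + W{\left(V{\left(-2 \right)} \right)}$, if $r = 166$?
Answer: $\frac{2537475}{83} \approx 30572.0$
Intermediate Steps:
$W{\left(a \right)} = \frac{a}{166}$
$\left(19181 + 11391\right) + W{\left(V{\left(-2 \right)} \right)} = \left(19181 + 11391\right) + \frac{1}{166} \left(-2\right) = 30572 - \frac{1}{83} = \frac{2537475}{83}$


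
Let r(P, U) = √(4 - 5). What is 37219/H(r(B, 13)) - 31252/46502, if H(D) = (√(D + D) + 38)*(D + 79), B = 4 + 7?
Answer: 13*(62864251 - 140634*I - 1202*√2*I^(3/2))/(23251*(3002 + 38*I + √2*I^(3/2) + 79*√2*√I)) ≈ 11.394 - 0.46228*I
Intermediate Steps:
B = 11
r(P, U) = I (r(P, U) = √(-1) = I)
H(D) = (38 + √2*√D)*(79 + D) (H(D) = (√(2*D) + 38)*(79 + D) = (√2*√D + 38)*(79 + D) = (38 + √2*√D)*(79 + D))
37219/H(r(B, 13)) - 31252/46502 = 37219/(3002 + 38*I + √2*I^(3/2) + 79*√2*√I) - 31252/46502 = 37219/(3002 + 38*I + √2*I^(3/2) + 79*√2*√I) - 31252*1/46502 = 37219/(3002 + 38*I + √2*I^(3/2) + 79*√2*√I) - 15626/23251 = -15626/23251 + 37219/(3002 + 38*I + √2*I^(3/2) + 79*√2*√I)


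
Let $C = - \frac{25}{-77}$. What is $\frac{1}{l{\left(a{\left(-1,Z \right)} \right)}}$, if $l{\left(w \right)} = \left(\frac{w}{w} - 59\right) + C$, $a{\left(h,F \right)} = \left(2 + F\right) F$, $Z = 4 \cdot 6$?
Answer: $- \frac{77}{4441} \approx -0.017338$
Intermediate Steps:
$Z = 24$
$C = \frac{25}{77}$ ($C = \left(-25\right) \left(- \frac{1}{77}\right) = \frac{25}{77} \approx 0.32468$)
$a{\left(h,F \right)} = F \left(2 + F\right)$
$l{\left(w \right)} = - \frac{4441}{77}$ ($l{\left(w \right)} = \left(\frac{w}{w} - 59\right) + \frac{25}{77} = \left(1 - 59\right) + \frac{25}{77} = -58 + \frac{25}{77} = - \frac{4441}{77}$)
$\frac{1}{l{\left(a{\left(-1,Z \right)} \right)}} = \frac{1}{- \frac{4441}{77}} = - \frac{77}{4441}$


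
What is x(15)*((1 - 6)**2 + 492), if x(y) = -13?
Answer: -6721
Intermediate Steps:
x(15)*((1 - 6)**2 + 492) = -13*((1 - 6)**2 + 492) = -13*((-5)**2 + 492) = -13*(25 + 492) = -13*517 = -6721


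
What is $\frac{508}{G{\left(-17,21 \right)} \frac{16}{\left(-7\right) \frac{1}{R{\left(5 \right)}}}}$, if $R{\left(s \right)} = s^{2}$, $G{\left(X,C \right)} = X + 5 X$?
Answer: $\frac{889}{10200} \approx 0.087157$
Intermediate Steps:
$G{\left(X,C \right)} = 6 X$
$\frac{508}{G{\left(-17,21 \right)} \frac{16}{\left(-7\right) \frac{1}{R{\left(5 \right)}}}} = \frac{508}{6 \left(-17\right) \frac{16}{\left(-7\right) \frac{1}{5^{2}}}} = \frac{508}{\left(-102\right) \frac{16}{\left(-7\right) \frac{1}{25}}} = \frac{508}{\left(-102\right) \frac{16}{- \frac{7}{25}}} = \frac{508}{\left(-102\right) 16 \left(- \frac{25}{7}\right)} = \frac{508}{\left(-102\right) \left(- \frac{400}{7}\right)} = \frac{508}{\frac{40800}{7}} = 508 \cdot \frac{7}{40800} = \frac{889}{10200}$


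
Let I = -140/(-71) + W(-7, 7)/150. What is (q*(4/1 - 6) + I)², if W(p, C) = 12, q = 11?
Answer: 1253726464/3150625 ≈ 397.93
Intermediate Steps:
I = 3642/1775 (I = -140/(-71) + 12/150 = -140*(-1/71) + 12*(1/150) = 140/71 + 2/25 = 3642/1775 ≈ 2.0518)
(q*(4/1 - 6) + I)² = (11*(4/1 - 6) + 3642/1775)² = (11*(4*1 - 6) + 3642/1775)² = (11*(4 - 6) + 3642/1775)² = (11*(-2) + 3642/1775)² = (-22 + 3642/1775)² = (-35408/1775)² = 1253726464/3150625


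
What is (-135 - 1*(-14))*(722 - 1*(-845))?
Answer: -189607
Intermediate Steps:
(-135 - 1*(-14))*(722 - 1*(-845)) = (-135 + 14)*(722 + 845) = -121*1567 = -189607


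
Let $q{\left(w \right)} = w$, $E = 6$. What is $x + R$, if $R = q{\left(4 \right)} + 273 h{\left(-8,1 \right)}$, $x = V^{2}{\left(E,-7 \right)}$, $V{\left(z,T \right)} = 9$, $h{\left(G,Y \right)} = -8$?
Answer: $-2099$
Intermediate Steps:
$x = 81$ ($x = 9^{2} = 81$)
$R = -2180$ ($R = 4 + 273 \left(-8\right) = 4 - 2184 = -2180$)
$x + R = 81 - 2180 = -2099$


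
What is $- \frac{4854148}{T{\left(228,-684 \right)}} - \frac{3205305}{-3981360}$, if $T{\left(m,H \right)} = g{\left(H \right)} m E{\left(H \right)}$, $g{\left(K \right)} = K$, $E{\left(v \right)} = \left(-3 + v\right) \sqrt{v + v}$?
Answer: $\frac{213687}{265424} + \frac{1213537 i \sqrt{38}}{6106924368} \approx 0.80508 + 0.001225 i$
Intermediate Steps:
$E{\left(v \right)} = \sqrt{2} \sqrt{v} \left(-3 + v\right)$ ($E{\left(v \right)} = \left(-3 + v\right) \sqrt{2 v} = \left(-3 + v\right) \sqrt{2} \sqrt{v} = \sqrt{2} \sqrt{v} \left(-3 + v\right)$)
$T{\left(m,H \right)} = m \sqrt{2} H^{\frac{3}{2}} \left(-3 + H\right)$ ($T{\left(m,H \right)} = H m \sqrt{2} \sqrt{H} \left(-3 + H\right) = m \sqrt{2} H^{\frac{3}{2}} \left(-3 + H\right)$)
$- \frac{4854148}{T{\left(228,-684 \right)}} - \frac{3205305}{-3981360} = - \frac{4854148}{228 \sqrt{2} \left(-684\right)^{\frac{3}{2}} \left(-3 - 684\right)} - \frac{3205305}{-3981360} = - \frac{4854148}{228 \sqrt{2} \left(- 4104 i \sqrt{19}\right) \left(-687\right)} - - \frac{213687}{265424} = - \frac{4854148}{642834144 i \sqrt{38}} + \frac{213687}{265424} = - 4854148 \left(- \frac{i \sqrt{38}}{24427697472}\right) + \frac{213687}{265424} = \frac{1213537 i \sqrt{38}}{6106924368} + \frac{213687}{265424} = \frac{213687}{265424} + \frac{1213537 i \sqrt{38}}{6106924368}$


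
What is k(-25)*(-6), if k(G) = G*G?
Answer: -3750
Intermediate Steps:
k(G) = G²
k(-25)*(-6) = (-25)²*(-6) = 625*(-6) = -3750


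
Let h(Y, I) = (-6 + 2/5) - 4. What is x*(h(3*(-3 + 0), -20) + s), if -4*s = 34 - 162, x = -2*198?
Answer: -44352/5 ≈ -8870.4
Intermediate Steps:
x = -396
s = 32 (s = -(34 - 162)/4 = -¼*(-128) = 32)
h(Y, I) = -48/5 (h(Y, I) = (-6 + 2*(⅕)) - 4 = (-6 + ⅖) - 4 = -28/5 - 4 = -48/5)
x*(h(3*(-3 + 0), -20) + s) = -396*(-48/5 + 32) = -396*112/5 = -44352/5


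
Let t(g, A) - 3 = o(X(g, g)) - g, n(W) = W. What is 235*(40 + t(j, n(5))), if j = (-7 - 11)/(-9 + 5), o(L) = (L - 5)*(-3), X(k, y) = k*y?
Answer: -6815/4 ≈ -1703.8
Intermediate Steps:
o(L) = 15 - 3*L (o(L) = (-5 + L)*(-3) = 15 - 3*L)
j = 9/2 (j = -18/(-4) = -18*(-1/4) = 9/2 ≈ 4.5000)
t(g, A) = 18 - g - 3*g**2 (t(g, A) = 3 + ((15 - 3*g*g) - g) = 3 + ((15 - 3*g**2) - g) = 3 + (15 - g - 3*g**2) = 18 - g - 3*g**2)
235*(40 + t(j, n(5))) = 235*(40 + (18 - 1*9/2 - 3*(9/2)**2)) = 235*(40 + (18 - 9/2 - 3*81/4)) = 235*(40 + (18 - 9/2 - 243/4)) = 235*(40 - 189/4) = 235*(-29/4) = -6815/4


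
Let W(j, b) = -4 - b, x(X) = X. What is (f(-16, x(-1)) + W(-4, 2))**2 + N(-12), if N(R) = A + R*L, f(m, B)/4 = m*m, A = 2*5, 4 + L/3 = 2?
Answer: 1036406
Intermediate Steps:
L = -6 (L = -12 + 3*2 = -12 + 6 = -6)
A = 10
f(m, B) = 4*m**2 (f(m, B) = 4*(m*m) = 4*m**2)
N(R) = 10 - 6*R (N(R) = 10 + R*(-6) = 10 - 6*R)
(f(-16, x(-1)) + W(-4, 2))**2 + N(-12) = (4*(-16)**2 + (-4 - 1*2))**2 + (10 - 6*(-12)) = (4*256 + (-4 - 2))**2 + (10 + 72) = (1024 - 6)**2 + 82 = 1018**2 + 82 = 1036324 + 82 = 1036406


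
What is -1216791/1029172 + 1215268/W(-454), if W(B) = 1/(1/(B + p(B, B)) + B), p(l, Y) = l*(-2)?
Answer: -128896055868490077/233622044 ≈ -5.5173e+8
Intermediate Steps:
p(l, Y) = -2*l
W(B) = 1/(B - 1/B) (W(B) = 1/(1/(B - 2*B) + B) = 1/(1/(-B) + B) = 1/(-1/B + B) = 1/(B - 1/B))
-1216791/1029172 + 1215268/W(-454) = -1216791/1029172 + 1215268/((-454/(-1 + (-454)²))) = -1216791*1/1029172 + 1215268/((-454/(-1 + 206116))) = -1216791/1029172 + 1215268/((-454/206115)) = -1216791/1029172 + 1215268/((-454*1/206115)) = -1216791/1029172 + 1215268/(-454/206115) = -1216791/1029172 + 1215268*(-206115/454) = -1216791/1029172 - 125242481910/227 = -128896055868490077/233622044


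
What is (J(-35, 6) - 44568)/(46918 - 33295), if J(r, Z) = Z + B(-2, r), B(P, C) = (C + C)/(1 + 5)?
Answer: -133721/40869 ≈ -3.2719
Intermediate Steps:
B(P, C) = C/3 (B(P, C) = (2*C)/6 = (2*C)*(⅙) = C/3)
J(r, Z) = Z + r/3
(J(-35, 6) - 44568)/(46918 - 33295) = ((6 + (⅓)*(-35)) - 44568)/(46918 - 33295) = ((6 - 35/3) - 44568)/13623 = (-17/3 - 44568)*(1/13623) = -133721/3*1/13623 = -133721/40869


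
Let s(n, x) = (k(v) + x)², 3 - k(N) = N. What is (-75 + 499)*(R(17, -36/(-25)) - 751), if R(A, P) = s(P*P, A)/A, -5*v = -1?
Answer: -131174576/425 ≈ -3.0865e+5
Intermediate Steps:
v = ⅕ (v = -⅕*(-1) = ⅕ ≈ 0.20000)
k(N) = 3 - N
s(n, x) = (14/5 + x)² (s(n, x) = ((3 - 1*⅕) + x)² = ((3 - ⅕) + x)² = (14/5 + x)²)
R(A, P) = (14 + 5*A)²/(25*A) (R(A, P) = ((14 + 5*A)²/25)/A = (14 + 5*A)²/(25*A))
(-75 + 499)*(R(17, -36/(-25)) - 751) = (-75 + 499)*((1/25)*(14 + 5*17)²/17 - 751) = 424*((1/25)*(1/17)*(14 + 85)² - 751) = 424*((1/25)*(1/17)*99² - 751) = 424*((1/25)*(1/17)*9801 - 751) = 424*(9801/425 - 751) = 424*(-309374/425) = -131174576/425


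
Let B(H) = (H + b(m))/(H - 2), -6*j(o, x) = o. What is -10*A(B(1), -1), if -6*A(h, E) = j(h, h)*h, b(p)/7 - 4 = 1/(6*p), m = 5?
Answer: -769129/3240 ≈ -237.39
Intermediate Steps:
j(o, x) = -o/6
b(p) = 28 + 7/(6*p) (b(p) = 28 + 7*(1/(6*p)) = 28 + 7/(6*p))
B(H) = (847/30 + H)/(-2 + H) (B(H) = (H + (28 + (7/6)/5))/(H - 2) = (H + (28 + (7/6)*(⅕)))/(-2 + H) = (H + (28 + 7/30))/(-2 + H) = (H + 847/30)/(-2 + H) = (847/30 + H)/(-2 + H))
A(h, E) = h²/36 (A(h, E) = -(-h/6)*h/6 = -(-1)*h²/36 = h²/36)
-10*A(B(1), -1) = -5*((847/30 + 1)/(-2 + 1))²/18 = -5*((877/30)/(-1))²/18 = -5*(-1*877/30)²/18 = -5*(-877/30)²/18 = -5*769129/(18*900) = -10*769129/32400 = -769129/3240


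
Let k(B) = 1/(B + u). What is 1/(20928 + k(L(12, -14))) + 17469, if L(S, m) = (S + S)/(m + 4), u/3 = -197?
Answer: 1084709100966/62093371 ≈ 17469.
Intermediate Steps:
u = -591 (u = 3*(-197) = -591)
L(S, m) = 2*S/(4 + m) (L(S, m) = (2*S)/(4 + m) = 2*S/(4 + m))
k(B) = 1/(-591 + B) (k(B) = 1/(B - 591) = 1/(-591 + B))
1/(20928 + k(L(12, -14))) + 17469 = 1/(20928 + 1/(-591 + 2*12/(4 - 14))) + 17469 = 1/(20928 + 1/(-591 + 2*12/(-10))) + 17469 = 1/(20928 + 1/(-591 + 2*12*(-⅒))) + 17469 = 1/(20928 + 1/(-591 - 12/5)) + 17469 = 1/(20928 + 1/(-2967/5)) + 17469 = 1/(20928 - 5/2967) + 17469 = 1/(62093371/2967) + 17469 = 2967/62093371 + 17469 = 1084709100966/62093371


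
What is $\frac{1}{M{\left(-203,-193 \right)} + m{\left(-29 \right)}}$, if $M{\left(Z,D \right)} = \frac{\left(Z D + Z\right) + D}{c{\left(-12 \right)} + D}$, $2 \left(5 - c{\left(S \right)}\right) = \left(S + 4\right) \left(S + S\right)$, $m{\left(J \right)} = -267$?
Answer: $- \frac{284}{114611} \approx -0.0024779$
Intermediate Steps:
$c{\left(S \right)} = 5 - S \left(4 + S\right)$ ($c{\left(S \right)} = 5 - \frac{\left(S + 4\right) \left(S + S\right)}{2} = 5 - \frac{\left(4 + S\right) 2 S}{2} = 5 - \frac{2 S \left(4 + S\right)}{2} = 5 - S \left(4 + S\right)$)
$M{\left(Z,D \right)} = \frac{D + Z + D Z}{-91 + D}$ ($M{\left(Z,D \right)} = \frac{\left(Z D + Z\right) + D}{\left(5 - \left(-12\right)^{2} - -48\right) + D} = \frac{\left(D Z + Z\right) + D}{\left(5 - 144 + 48\right) + D} = \frac{\left(Z + D Z\right) + D}{\left(5 - 144 + 48\right) + D} = \frac{D + Z + D Z}{-91 + D}$)
$\frac{1}{M{\left(-203,-193 \right)} + m{\left(-29 \right)}} = \frac{1}{\frac{-193 - 203 - -39179}{-91 - 193} - 267} = \frac{1}{\frac{-193 - 203 + 39179}{-284} - 267} = \frac{1}{\left(- \frac{1}{284}\right) 38783 - 267} = \frac{1}{- \frac{38783}{284} - 267} = \frac{1}{- \frac{114611}{284}} = - \frac{284}{114611}$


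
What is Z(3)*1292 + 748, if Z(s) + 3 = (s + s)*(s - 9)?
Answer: -49640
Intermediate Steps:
Z(s) = -3 + 2*s*(-9 + s) (Z(s) = -3 + (s + s)*(s - 9) = -3 + (2*s)*(-9 + s) = -3 + 2*s*(-9 + s))
Z(3)*1292 + 748 = (-3 - 18*3 + 2*3**2)*1292 + 748 = (-3 - 54 + 2*9)*1292 + 748 = (-3 - 54 + 18)*1292 + 748 = -39*1292 + 748 = -50388 + 748 = -49640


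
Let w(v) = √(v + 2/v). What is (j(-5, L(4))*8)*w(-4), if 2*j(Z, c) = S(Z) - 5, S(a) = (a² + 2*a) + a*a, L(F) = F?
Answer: 210*I*√2 ≈ 296.98*I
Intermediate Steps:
S(a) = 2*a + 2*a² (S(a) = (a² + 2*a) + a² = 2*a + 2*a²)
j(Z, c) = -5/2 + Z*(1 + Z) (j(Z, c) = (2*Z*(1 + Z) - 5)/2 = (-5 + 2*Z*(1 + Z))/2 = -5/2 + Z*(1 + Z))
(j(-5, L(4))*8)*w(-4) = ((-5/2 - 5 + (-5)²)*8)*√(-4 + 2/(-4)) = ((-5/2 - 5 + 25)*8)*√(-4 + 2*(-¼)) = ((35/2)*8)*√(-4 - ½) = 140*√(-9/2) = 140*(3*I*√2/2) = 210*I*√2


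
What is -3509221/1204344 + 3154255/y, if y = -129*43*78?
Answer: -176145521/17262264 ≈ -10.204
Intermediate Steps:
y = -432666 (y = -5547*78 = -432666)
-3509221/1204344 + 3154255/y = -3509221/1204344 + 3154255/(-432666) = -3509221*1/1204344 + 3154255*(-1/432666) = -3509221/1204344 - 242635/33282 = -176145521/17262264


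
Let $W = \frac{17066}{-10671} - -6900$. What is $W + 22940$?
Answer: $\frac{318405574}{10671} \approx 29838.0$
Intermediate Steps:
$W = \frac{73612834}{10671}$ ($W = 17066 \left(- \frac{1}{10671}\right) + 6900 = - \frac{17066}{10671} + 6900 = \frac{73612834}{10671} \approx 6898.4$)
$W + 22940 = \frac{73612834}{10671} + 22940 = \frac{318405574}{10671}$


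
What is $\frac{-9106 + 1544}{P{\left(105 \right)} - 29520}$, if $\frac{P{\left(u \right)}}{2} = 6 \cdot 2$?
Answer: $\frac{3781}{14748} \approx 0.25637$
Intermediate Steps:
$P{\left(u \right)} = 24$ ($P{\left(u \right)} = 2 \cdot 6 \cdot 2 = 2 \cdot 12 = 24$)
$\frac{-9106 + 1544}{P{\left(105 \right)} - 29520} = \frac{-9106 + 1544}{24 - 29520} = - \frac{7562}{24 - 29520} = - \frac{7562}{-29496} = \left(-7562\right) \left(- \frac{1}{29496}\right) = \frac{3781}{14748}$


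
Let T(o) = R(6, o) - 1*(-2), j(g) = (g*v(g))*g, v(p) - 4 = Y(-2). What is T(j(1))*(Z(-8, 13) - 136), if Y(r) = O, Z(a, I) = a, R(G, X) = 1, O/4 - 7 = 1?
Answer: -432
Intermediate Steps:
O = 32 (O = 28 + 4*1 = 28 + 4 = 32)
Y(r) = 32
v(p) = 36 (v(p) = 4 + 32 = 36)
j(g) = 36*g² (j(g) = (g*36)*g = (36*g)*g = 36*g²)
T(o) = 3 (T(o) = 1 - 1*(-2) = 1 + 2 = 3)
T(j(1))*(Z(-8, 13) - 136) = 3*(-8 - 136) = 3*(-144) = -432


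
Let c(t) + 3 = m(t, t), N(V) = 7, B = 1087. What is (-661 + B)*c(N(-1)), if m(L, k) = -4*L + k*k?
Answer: 7668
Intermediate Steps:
m(L, k) = k**2 - 4*L (m(L, k) = -4*L + k**2 = k**2 - 4*L)
c(t) = -3 + t**2 - 4*t (c(t) = -3 + (t**2 - 4*t) = -3 + t**2 - 4*t)
(-661 + B)*c(N(-1)) = (-661 + 1087)*(-3 + 7**2 - 4*7) = 426*(-3 + 49 - 28) = 426*18 = 7668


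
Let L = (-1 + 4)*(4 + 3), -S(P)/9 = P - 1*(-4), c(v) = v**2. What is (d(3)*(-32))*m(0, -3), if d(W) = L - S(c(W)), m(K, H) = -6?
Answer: 26496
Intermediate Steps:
S(P) = -36 - 9*P (S(P) = -9*(P - 1*(-4)) = -9*(P + 4) = -9*(4 + P) = -36 - 9*P)
L = 21 (L = 3*7 = 21)
d(W) = 57 + 9*W**2 (d(W) = 21 - (-36 - 9*W**2) = 21 + (36 + 9*W**2) = 57 + 9*W**2)
(d(3)*(-32))*m(0, -3) = ((57 + 9*3**2)*(-32))*(-6) = ((57 + 9*9)*(-32))*(-6) = ((57 + 81)*(-32))*(-6) = (138*(-32))*(-6) = -4416*(-6) = 26496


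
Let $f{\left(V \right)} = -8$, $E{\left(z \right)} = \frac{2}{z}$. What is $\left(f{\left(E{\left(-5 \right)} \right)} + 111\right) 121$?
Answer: $12463$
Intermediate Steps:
$\left(f{\left(E{\left(-5 \right)} \right)} + 111\right) 121 = \left(-8 + 111\right) 121 = 103 \cdot 121 = 12463$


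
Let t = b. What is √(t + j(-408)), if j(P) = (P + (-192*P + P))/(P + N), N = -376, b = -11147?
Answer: 2*I*√137762/7 ≈ 106.05*I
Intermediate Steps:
j(P) = -190*P/(-376 + P) (j(P) = (P + (-192*P + P))/(P - 376) = (P - 191*P)/(-376 + P) = (-190*P)/(-376 + P) = -190*P/(-376 + P))
t = -11147
√(t + j(-408)) = √(-11147 - 190*(-408)/(-376 - 408)) = √(-11147 - 190*(-408)/(-784)) = √(-11147 - 190*(-408)*(-1/784)) = √(-11147 - 4845/49) = √(-551048/49) = 2*I*√137762/7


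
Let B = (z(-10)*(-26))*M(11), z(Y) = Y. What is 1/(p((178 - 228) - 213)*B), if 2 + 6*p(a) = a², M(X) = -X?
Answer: -3/98908810 ≈ -3.0331e-8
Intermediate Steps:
p(a) = -⅓ + a²/6
B = -2860 (B = (-10*(-26))*(-1*11) = 260*(-11) = -2860)
1/(p((178 - 228) - 213)*B) = 1/(-⅓ + ((178 - 228) - 213)²/6*(-2860)) = -1/2860/(-⅓ + (-50 - 213)²/6) = -1/2860/(-⅓ + (⅙)*(-263)²) = -1/2860/(-⅓ + (⅙)*69169) = -1/2860/(-⅓ + 69169/6) = -1/2860/(69167/6) = (6/69167)*(-1/2860) = -3/98908810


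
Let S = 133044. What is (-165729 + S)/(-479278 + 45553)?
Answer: 2179/28915 ≈ 0.075359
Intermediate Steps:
(-165729 + S)/(-479278 + 45553) = (-165729 + 133044)/(-479278 + 45553) = -32685/(-433725) = -32685*(-1/433725) = 2179/28915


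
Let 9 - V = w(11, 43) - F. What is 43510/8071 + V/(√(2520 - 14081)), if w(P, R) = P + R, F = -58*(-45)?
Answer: 43510/8071 - 2565*I*√11561/11561 ≈ 5.3909 - 23.856*I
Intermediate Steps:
F = 2610
V = 2565 (V = 9 - ((11 + 43) - 1*2610) = 9 - (54 - 2610) = 9 - 1*(-2556) = 9 + 2556 = 2565)
43510/8071 + V/(√(2520 - 14081)) = 43510/8071 + 2565/(√(2520 - 14081)) = 43510*(1/8071) + 2565/(√(-11561)) = 43510/8071 + 2565/((I*√11561)) = 43510/8071 + 2565*(-I*√11561/11561) = 43510/8071 - 2565*I*√11561/11561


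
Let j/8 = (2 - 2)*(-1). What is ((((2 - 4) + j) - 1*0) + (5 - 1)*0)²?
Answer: 4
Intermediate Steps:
j = 0 (j = 8*((2 - 2)*(-1)) = 8*(0*(-1)) = 8*0 = 0)
((((2 - 4) + j) - 1*0) + (5 - 1)*0)² = ((((2 - 4) + 0) - 1*0) + (5 - 1)*0)² = (((-2 + 0) + 0) + 4*0)² = ((-2 + 0) + 0)² = (-2 + 0)² = (-2)² = 4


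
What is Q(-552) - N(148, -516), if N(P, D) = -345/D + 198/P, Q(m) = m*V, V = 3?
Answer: -10551553/6364 ≈ -1658.0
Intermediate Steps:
Q(m) = 3*m (Q(m) = m*3 = 3*m)
Q(-552) - N(148, -516) = 3*(-552) - (-345/(-516) + 198/148) = -1656 - (-345*(-1/516) + 198*(1/148)) = -1656 - (115/172 + 99/74) = -1656 - 1*12769/6364 = -1656 - 12769/6364 = -10551553/6364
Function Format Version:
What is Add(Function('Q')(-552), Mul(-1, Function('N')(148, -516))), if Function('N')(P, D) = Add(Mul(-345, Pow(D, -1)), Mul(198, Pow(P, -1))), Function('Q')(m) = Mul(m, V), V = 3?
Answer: Rational(-10551553, 6364) ≈ -1658.0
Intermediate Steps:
Function('Q')(m) = Mul(3, m) (Function('Q')(m) = Mul(m, 3) = Mul(3, m))
Add(Function('Q')(-552), Mul(-1, Function('N')(148, -516))) = Add(Mul(3, -552), Mul(-1, Add(Mul(-345, Pow(-516, -1)), Mul(198, Pow(148, -1))))) = Add(-1656, Mul(-1, Add(Mul(-345, Rational(-1, 516)), Mul(198, Rational(1, 148))))) = Add(-1656, Mul(-1, Add(Rational(115, 172), Rational(99, 74)))) = Add(-1656, Mul(-1, Rational(12769, 6364))) = Add(-1656, Rational(-12769, 6364)) = Rational(-10551553, 6364)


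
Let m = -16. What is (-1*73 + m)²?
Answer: 7921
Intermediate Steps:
(-1*73 + m)² = (-1*73 - 16)² = (-73 - 16)² = (-89)² = 7921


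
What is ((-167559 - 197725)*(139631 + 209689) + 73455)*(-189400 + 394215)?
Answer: -26134585179441375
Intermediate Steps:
((-167559 - 197725)*(139631 + 209689) + 73455)*(-189400 + 394215) = (-365284*349320 + 73455)*204815 = (-127601006880 + 73455)*204815 = -127600933425*204815 = -26134585179441375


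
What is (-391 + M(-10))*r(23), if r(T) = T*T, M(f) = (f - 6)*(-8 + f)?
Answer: -54487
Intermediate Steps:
M(f) = (-8 + f)*(-6 + f) (M(f) = (-6 + f)*(-8 + f) = (-8 + f)*(-6 + f))
r(T) = T**2
(-391 + M(-10))*r(23) = (-391 + (48 + (-10)**2 - 14*(-10)))*23**2 = (-391 + (48 + 100 + 140))*529 = (-391 + 288)*529 = -103*529 = -54487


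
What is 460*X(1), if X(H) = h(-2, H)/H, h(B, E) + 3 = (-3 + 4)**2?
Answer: -920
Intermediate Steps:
h(B, E) = -2 (h(B, E) = -3 + (-3 + 4)**2 = -3 + 1**2 = -3 + 1 = -2)
X(H) = -2/H
460*X(1) = 460*(-2/1) = 460*(-2*1) = 460*(-2) = -920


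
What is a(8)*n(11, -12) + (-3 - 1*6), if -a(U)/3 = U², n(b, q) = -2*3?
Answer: 1143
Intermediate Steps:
n(b, q) = -6
a(U) = -3*U²
a(8)*n(11, -12) + (-3 - 1*6) = -3*8²*(-6) + (-3 - 1*6) = -3*64*(-6) + (-3 - 6) = -192*(-6) - 9 = 1152 - 9 = 1143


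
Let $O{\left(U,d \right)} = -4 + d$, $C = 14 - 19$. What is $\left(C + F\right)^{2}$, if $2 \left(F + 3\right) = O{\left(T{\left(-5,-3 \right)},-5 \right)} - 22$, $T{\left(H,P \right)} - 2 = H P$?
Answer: $\frac{2209}{4} \approx 552.25$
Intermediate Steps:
$T{\left(H,P \right)} = 2 + H P$
$C = -5$ ($C = 14 - 19 = -5$)
$F = - \frac{37}{2}$ ($F = -3 + \frac{\left(-4 - 5\right) - 22}{2} = -3 + \frac{-9 - 22}{2} = -3 + \frac{1}{2} \left(-31\right) = -3 - \frac{31}{2} = - \frac{37}{2} \approx -18.5$)
$\left(C + F\right)^{2} = \left(-5 - \frac{37}{2}\right)^{2} = \left(- \frac{47}{2}\right)^{2} = \frac{2209}{4}$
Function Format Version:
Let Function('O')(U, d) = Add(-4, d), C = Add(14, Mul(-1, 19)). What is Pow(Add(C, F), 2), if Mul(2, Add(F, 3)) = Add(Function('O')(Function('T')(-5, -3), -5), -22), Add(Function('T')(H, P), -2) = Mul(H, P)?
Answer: Rational(2209, 4) ≈ 552.25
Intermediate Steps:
Function('T')(H, P) = Add(2, Mul(H, P))
C = -5 (C = Add(14, -19) = -5)
F = Rational(-37, 2) (F = Add(-3, Mul(Rational(1, 2), Add(Add(-4, -5), -22))) = Add(-3, Mul(Rational(1, 2), Add(-9, -22))) = Add(-3, Mul(Rational(1, 2), -31)) = Add(-3, Rational(-31, 2)) = Rational(-37, 2) ≈ -18.500)
Pow(Add(C, F), 2) = Pow(Add(-5, Rational(-37, 2)), 2) = Pow(Rational(-47, 2), 2) = Rational(2209, 4)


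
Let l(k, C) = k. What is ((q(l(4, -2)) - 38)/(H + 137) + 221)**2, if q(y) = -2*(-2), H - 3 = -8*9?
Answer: 194481/4 ≈ 48620.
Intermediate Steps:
H = -69 (H = 3 - 8*9 = 3 - 72 = -69)
q(y) = 4
((q(l(4, -2)) - 38)/(H + 137) + 221)**2 = ((4 - 38)/(-69 + 137) + 221)**2 = (-34/68 + 221)**2 = (-34*1/68 + 221)**2 = (-1/2 + 221)**2 = (441/2)**2 = 194481/4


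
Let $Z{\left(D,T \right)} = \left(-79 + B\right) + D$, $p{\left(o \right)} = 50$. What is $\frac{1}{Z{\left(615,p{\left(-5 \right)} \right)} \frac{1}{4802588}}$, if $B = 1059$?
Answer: $\frac{4802588}{1595} \approx 3011.0$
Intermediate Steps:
$Z{\left(D,T \right)} = 980 + D$ ($Z{\left(D,T \right)} = \left(-79 + 1059\right) + D = 980 + D$)
$\frac{1}{Z{\left(615,p{\left(-5 \right)} \right)} \frac{1}{4802588}} = \frac{1}{\left(980 + 615\right) \frac{1}{4802588}} = \frac{1}{1595 \cdot \frac{1}{4802588}} = \frac{1}{\frac{1595}{4802588}} = \frac{4802588}{1595}$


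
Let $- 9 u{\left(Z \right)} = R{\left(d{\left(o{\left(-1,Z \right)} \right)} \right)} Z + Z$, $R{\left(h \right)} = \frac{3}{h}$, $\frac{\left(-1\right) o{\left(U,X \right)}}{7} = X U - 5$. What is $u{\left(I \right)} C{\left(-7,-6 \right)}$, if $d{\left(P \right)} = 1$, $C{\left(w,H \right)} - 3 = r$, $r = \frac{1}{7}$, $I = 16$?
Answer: $- \frac{1408}{63} \approx -22.349$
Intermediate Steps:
$o{\left(U,X \right)} = 35 - 7 U X$ ($o{\left(U,X \right)} = - 7 \left(X U - 5\right) = - 7 \left(U X - 5\right) = - 7 \left(-5 + U X\right) = 35 - 7 U X$)
$r = \frac{1}{7} \approx 0.14286$
$C{\left(w,H \right)} = \frac{22}{7}$ ($C{\left(w,H \right)} = 3 + \frac{1}{7} = \frac{22}{7}$)
$u{\left(Z \right)} = - \frac{4 Z}{9}$ ($u{\left(Z \right)} = - \frac{\frac{3}{1} Z + Z}{9} = - \frac{3 \cdot 1 Z + Z}{9} = - \frac{3 Z + Z}{9} = - \frac{4 Z}{9}$)
$u{\left(I \right)} C{\left(-7,-6 \right)} = \left(- \frac{4}{9}\right) 16 \cdot \frac{22}{7} = \left(- \frac{64}{9}\right) \frac{22}{7} = - \frac{1408}{63}$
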